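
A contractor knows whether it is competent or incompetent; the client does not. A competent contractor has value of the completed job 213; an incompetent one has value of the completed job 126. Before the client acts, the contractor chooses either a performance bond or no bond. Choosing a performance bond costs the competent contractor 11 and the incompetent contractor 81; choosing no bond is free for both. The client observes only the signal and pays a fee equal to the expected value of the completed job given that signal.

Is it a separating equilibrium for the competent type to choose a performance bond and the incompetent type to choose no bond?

No

If types separate, bond earns payment 213 and no bond earns 126.
Competent: bond gives 213 − 11 = 202; no bond gives 126 − 0 = 126. No deviation. ✓
Incompetent: no bond gives 126 − 0 = 126; bond gives 213 − 81 = 132. Would deviate. ✗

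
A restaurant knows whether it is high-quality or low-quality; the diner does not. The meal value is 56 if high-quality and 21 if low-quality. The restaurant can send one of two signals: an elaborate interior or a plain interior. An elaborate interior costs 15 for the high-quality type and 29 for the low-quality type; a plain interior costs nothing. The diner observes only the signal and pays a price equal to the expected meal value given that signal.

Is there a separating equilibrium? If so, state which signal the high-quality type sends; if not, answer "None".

None

Try high-quality → elaborate interior, low-quality → plain interior:
  If types separate, elaborate interior earns payment 56 and plain interior earns 21.
  High-quality: elaborate interior gives 56 − 15 = 41; plain interior gives 21 − 0 = 21. No deviation. ✓
  Low-quality: plain interior gives 21 − 0 = 21; elaborate interior gives 56 − 29 = 27. Would deviate. ✗
Try high-quality → plain interior, low-quality → elaborate interior:
  If types separate, plain interior earns payment 56 and elaborate interior earns 21.
  High-quality: plain interior gives 56 − 0 = 56; elaborate interior gives 21 − 15 = 6. No deviation. ✓
  Low-quality: elaborate interior gives 21 − 29 = -8; plain interior gives 56 − 0 = 56. Would deviate. ✗
Neither assignment is incentive-compatible.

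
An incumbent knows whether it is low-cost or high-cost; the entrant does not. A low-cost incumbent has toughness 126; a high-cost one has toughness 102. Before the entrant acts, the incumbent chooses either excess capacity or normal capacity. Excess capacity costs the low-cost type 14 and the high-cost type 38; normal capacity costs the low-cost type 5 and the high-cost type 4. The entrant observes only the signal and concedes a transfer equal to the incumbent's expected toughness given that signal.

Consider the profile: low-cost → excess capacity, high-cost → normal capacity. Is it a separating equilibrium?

If types separate, excess capacity earns payment 126 and normal capacity earns 102.
Low-cost: excess capacity gives 126 − 14 = 112; normal capacity gives 102 − 5 = 97. No deviation. ✓
High-cost: normal capacity gives 102 − 4 = 98; excess capacity gives 126 − 38 = 88. No deviation. ✓
Both incentive constraints hold.

Yes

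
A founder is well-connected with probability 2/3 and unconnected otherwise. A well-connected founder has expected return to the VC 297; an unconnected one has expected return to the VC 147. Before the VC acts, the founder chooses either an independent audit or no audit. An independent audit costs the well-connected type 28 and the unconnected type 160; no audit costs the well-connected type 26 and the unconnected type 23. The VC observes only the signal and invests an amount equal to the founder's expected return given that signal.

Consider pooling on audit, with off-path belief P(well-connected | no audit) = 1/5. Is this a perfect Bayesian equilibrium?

At the pooled signal (audit) the VC holds the prior 2/3 and pays 2/3·297 + 1/3·147 = 247. Off-path (no audit) belief 1/5 gives 1/5·297 + 4/5·147 = 177.
Well-connected: audit gives 247 − 28 = 219; no audit gives 177 − 26 = 151. Stays. ✓
Unconnected: audit gives 247 − 160 = 87; no audit gives 177 − 23 = 154. Deviates. ✗

No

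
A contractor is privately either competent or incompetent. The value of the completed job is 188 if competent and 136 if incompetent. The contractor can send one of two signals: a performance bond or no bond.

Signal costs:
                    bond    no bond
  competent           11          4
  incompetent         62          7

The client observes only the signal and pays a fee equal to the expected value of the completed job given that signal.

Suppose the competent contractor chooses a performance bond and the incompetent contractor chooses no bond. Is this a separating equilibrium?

Under separation the client infers type exactly: bond → competent (pays 188), no bond → incompetent (pays 136).
Competent: bond gives 188 − 11 = 177; no bond gives 136 − 4 = 132. No deviation. ✓
Incompetent: no bond gives 136 − 7 = 129; bond gives 188 − 62 = 126. No deviation. ✓
Neither type gains from mimicking the other.

Yes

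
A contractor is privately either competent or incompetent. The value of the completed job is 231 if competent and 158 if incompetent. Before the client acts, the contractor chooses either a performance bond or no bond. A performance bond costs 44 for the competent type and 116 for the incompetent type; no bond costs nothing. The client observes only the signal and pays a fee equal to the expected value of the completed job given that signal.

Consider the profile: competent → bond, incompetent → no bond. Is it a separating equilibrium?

Yes

If types separate, bond earns payment 231 and no bond earns 158.
Competent: bond gives 231 − 44 = 187; no bond gives 158 − 0 = 158. No deviation. ✓
Incompetent: no bond gives 158 − 0 = 158; bond gives 231 − 116 = 115. No deviation. ✓
Neither type gains from mimicking the other.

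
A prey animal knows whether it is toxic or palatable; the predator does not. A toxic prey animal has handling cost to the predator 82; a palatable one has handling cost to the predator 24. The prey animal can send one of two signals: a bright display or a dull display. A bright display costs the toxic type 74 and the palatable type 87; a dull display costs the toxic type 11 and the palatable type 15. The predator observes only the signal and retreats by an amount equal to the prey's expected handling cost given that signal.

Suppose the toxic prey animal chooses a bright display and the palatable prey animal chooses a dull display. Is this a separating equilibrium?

If types separate, bright display earns payment 82 and dull display earns 24.
Toxic: bright display gives 82 − 74 = 8; dull display gives 24 − 11 = 13. Would deviate. ✗
Palatable: dull display gives 24 − 15 = 9; bright display gives 82 − 87 = -5. No deviation. ✓

No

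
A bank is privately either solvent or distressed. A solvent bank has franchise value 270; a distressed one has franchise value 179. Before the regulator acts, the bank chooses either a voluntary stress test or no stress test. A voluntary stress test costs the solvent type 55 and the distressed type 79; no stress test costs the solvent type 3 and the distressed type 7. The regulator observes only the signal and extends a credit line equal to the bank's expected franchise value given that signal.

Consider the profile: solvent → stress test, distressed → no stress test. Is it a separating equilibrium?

Under separation the regulator infers type exactly: stress test → solvent (pays 270), no stress test → distressed (pays 179).
Solvent: stress test gives 270 − 55 = 215; no stress test gives 179 − 3 = 176. No deviation. ✓
Distressed: no stress test gives 179 − 7 = 172; stress test gives 270 − 79 = 191. Would deviate. ✗

No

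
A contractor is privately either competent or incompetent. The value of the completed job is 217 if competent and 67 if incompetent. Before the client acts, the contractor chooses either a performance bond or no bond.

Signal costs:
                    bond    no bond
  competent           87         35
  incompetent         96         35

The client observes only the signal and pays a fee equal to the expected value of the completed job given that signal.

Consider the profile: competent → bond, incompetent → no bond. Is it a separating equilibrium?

Under separation the client infers type exactly: bond → competent (pays 217), no bond → incompetent (pays 67).
Competent: bond gives 217 − 87 = 130; no bond gives 67 − 35 = 32. No deviation. ✓
Incompetent: no bond gives 67 − 35 = 32; bond gives 217 − 96 = 121. Would deviate. ✗

No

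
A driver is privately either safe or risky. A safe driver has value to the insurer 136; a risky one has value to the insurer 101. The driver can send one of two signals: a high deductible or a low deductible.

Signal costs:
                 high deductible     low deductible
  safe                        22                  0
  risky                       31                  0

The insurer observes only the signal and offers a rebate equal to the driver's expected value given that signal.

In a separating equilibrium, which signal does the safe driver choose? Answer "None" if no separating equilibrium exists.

None

Try safe → high deductible, risky → low deductible:
  If types separate, high deductible earns payment 136 and low deductible earns 101.
  Safe: high deductible gives 136 − 22 = 114; low deductible gives 101 − 0 = 101. No deviation. ✓
  Risky: low deductible gives 101 − 0 = 101; high deductible gives 136 − 31 = 105. Would deviate. ✗
Try safe → low deductible, risky → high deductible:
  If types separate, low deductible earns payment 136 and high deductible earns 101.
  Safe: low deductible gives 136 − 0 = 136; high deductible gives 101 − 22 = 79. No deviation. ✓
  Risky: high deductible gives 101 − 31 = 70; low deductible gives 136 − 0 = 136. Would deviate. ✗
Neither assignment is incentive-compatible.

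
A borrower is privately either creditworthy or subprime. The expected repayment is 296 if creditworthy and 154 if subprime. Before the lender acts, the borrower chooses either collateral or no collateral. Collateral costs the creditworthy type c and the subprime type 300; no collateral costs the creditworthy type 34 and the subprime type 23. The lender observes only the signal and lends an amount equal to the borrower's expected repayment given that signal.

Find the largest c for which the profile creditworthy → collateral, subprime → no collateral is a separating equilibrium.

Under separation: collateral → creditworthy (pays 296); no collateral → subprime (pays 154).
Subprime: 154 − 23 = 131 ≥ 296 − 300 = -4. Holds regardless of c. ✓
Creditworthy: 296 − c ≥ 154 − 34, so c ≤ 296 − 120 = 176.

176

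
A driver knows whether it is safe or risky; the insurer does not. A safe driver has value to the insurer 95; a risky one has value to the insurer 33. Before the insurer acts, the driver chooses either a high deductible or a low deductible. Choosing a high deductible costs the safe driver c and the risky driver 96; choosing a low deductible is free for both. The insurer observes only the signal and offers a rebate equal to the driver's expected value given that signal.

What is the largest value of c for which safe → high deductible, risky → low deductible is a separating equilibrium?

62

Under separation: high deductible → safe (pays 95); low deductible → risky (pays 33).
Risky: 33 − 0 = 33 ≥ 95 − 96 = -1. Holds regardless of c. ✓
Safe: 95 − c ≥ 33 − 0, so c ≤ 95 − 33 = 62.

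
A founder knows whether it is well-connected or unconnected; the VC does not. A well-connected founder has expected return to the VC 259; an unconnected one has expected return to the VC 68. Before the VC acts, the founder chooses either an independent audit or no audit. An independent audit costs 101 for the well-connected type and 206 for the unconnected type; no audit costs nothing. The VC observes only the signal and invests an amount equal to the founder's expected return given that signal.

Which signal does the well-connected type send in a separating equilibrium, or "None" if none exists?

audit

Try well-connected → audit, unconnected → no audit:
  If types separate, audit earns payment 259 and no audit earns 68.
  Well-connected: audit gives 259 − 101 = 158; no audit gives 68 − 0 = 68. No deviation. ✓
  Unconnected: no audit gives 68 − 0 = 68; audit gives 259 − 206 = 53. No deviation. ✓
Both hold — the well-connected type sends audit.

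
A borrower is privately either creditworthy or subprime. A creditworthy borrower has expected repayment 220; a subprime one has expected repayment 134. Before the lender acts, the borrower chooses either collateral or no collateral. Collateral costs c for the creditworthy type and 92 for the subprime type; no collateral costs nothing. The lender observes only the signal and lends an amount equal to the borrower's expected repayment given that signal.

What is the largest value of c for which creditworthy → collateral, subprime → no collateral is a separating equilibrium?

Under separation: collateral → creditworthy (pays 220); no collateral → subprime (pays 134).
Subprime: 134 − 0 = 134 ≥ 220 − 92 = 128. Holds regardless of c. ✓
Creditworthy: 220 − c ≥ 134 − 0, so c ≤ 220 − 134 = 86.

86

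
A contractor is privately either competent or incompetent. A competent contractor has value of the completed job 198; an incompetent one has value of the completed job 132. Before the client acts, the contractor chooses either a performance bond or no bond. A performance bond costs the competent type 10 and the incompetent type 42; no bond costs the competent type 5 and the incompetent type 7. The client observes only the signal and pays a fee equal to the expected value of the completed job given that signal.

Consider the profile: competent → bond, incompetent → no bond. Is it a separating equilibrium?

No

Under separation the client infers type exactly: bond → competent (pays 198), no bond → incompetent (pays 132).
Competent: bond gives 198 − 10 = 188; no bond gives 132 − 5 = 127. No deviation. ✓
Incompetent: no bond gives 132 − 7 = 125; bond gives 198 − 42 = 156. Would deviate. ✗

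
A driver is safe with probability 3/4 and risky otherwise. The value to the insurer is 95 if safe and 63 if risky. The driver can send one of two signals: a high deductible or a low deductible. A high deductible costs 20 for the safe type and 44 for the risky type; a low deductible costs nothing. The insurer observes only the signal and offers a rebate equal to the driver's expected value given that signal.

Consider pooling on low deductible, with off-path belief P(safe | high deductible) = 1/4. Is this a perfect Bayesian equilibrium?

At the pooled signal (low deductible) the insurer holds the prior 3/4 and pays 3/4·95 + 1/4·63 = 87. Off-path (high deductible) belief 1/4 gives 1/4·95 + 3/4·63 = 71.
Safe: low deductible gives 87 − 0 = 87; high deductible gives 71 − 20 = 51. Stays. ✓
Risky: low deductible gives 87 − 0 = 87; high deductible gives 71 − 44 = 27. Stays. ✓

Yes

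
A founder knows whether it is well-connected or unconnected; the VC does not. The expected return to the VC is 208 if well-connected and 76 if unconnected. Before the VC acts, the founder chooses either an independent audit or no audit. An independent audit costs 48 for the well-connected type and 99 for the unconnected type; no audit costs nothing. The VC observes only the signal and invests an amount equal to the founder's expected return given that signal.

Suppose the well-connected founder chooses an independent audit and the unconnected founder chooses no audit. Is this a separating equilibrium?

No

If types separate, audit earns payment 208 and no audit earns 76.
Well-connected: audit gives 208 − 48 = 160; no audit gives 76 − 0 = 76. No deviation. ✓
Unconnected: no audit gives 76 − 0 = 76; audit gives 208 − 99 = 109. Would deviate. ✗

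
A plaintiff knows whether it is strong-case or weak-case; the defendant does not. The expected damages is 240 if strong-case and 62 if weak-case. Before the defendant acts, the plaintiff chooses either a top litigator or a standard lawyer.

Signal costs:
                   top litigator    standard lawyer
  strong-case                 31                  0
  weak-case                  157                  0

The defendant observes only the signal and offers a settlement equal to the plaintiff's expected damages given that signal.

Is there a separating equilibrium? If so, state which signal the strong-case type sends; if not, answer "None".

None

Try strong-case → top litigator, weak-case → standard lawyer:
  If types separate, top litigator earns payment 240 and standard lawyer earns 62.
  Strong-case: top litigator gives 240 − 31 = 209; standard lawyer gives 62 − 0 = 62. No deviation. ✓
  Weak-case: standard lawyer gives 62 − 0 = 62; top litigator gives 240 − 157 = 83. Would deviate. ✗
Try strong-case → standard lawyer, weak-case → top litigator:
  If types separate, standard lawyer earns payment 240 and top litigator earns 62.
  Strong-case: standard lawyer gives 240 − 0 = 240; top litigator gives 62 − 31 = 31. No deviation. ✓
  Weak-case: top litigator gives 62 − 157 = -95; standard lawyer gives 240 − 0 = 240. Would deviate. ✗
Neither assignment is incentive-compatible.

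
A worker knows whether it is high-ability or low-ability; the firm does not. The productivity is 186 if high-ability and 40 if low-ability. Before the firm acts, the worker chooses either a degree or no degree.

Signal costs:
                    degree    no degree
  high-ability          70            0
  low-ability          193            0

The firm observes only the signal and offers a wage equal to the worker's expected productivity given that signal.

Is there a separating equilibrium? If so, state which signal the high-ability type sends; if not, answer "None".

Try high-ability → degree, low-ability → no degree:
  Under separation the firm infers type exactly: degree → high-ability (pays 186), no degree → low-ability (pays 40).
  High-ability: degree gives 186 − 70 = 116; no degree gives 40 − 0 = 40. No deviation. ✓
  Low-ability: no degree gives 40 − 0 = 40; degree gives 186 − 193 = -7. No deviation. ✓
Both hold — the high-ability type sends degree.

degree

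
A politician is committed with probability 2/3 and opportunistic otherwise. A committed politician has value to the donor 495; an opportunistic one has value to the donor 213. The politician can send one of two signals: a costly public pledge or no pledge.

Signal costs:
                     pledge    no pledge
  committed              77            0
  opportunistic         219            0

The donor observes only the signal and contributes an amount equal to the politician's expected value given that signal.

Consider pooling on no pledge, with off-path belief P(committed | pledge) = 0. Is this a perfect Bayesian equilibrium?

Yes

At the pooled signal (no pledge) the donor holds the prior 2/3 and pays 2/3·495 + 1/3·213 = 401. Off-path (pledge) belief 0 gives 0·495 + 1·213 = 213.
Committed: no pledge gives 401 − 0 = 401; pledge gives 213 − 77 = 136. Stays. ✓
Opportunistic: no pledge gives 401 − 0 = 401; pledge gives 213 − 219 = -6. Stays. ✓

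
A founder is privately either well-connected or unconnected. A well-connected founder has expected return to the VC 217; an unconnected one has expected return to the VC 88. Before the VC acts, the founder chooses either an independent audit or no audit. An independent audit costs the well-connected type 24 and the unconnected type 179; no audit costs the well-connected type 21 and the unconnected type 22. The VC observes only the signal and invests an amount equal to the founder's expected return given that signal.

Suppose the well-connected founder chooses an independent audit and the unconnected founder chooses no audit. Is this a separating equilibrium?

Yes

Under separation the VC infers type exactly: audit → well-connected (pays 217), no audit → unconnected (pays 88).
Well-connected: audit gives 217 − 24 = 193; no audit gives 88 − 21 = 67. No deviation. ✓
Unconnected: no audit gives 88 − 22 = 66; audit gives 217 − 179 = 38. No deviation. ✓
Both incentive constraints hold.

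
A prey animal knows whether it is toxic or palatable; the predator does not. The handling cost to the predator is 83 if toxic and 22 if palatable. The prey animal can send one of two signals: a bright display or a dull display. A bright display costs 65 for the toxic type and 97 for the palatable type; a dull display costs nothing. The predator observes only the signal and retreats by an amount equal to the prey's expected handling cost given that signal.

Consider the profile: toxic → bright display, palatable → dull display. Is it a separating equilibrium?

No

If types separate, bright display earns payment 83 and dull display earns 22.
Toxic: bright display gives 83 − 65 = 18; dull display gives 22 − 0 = 22. Would deviate. ✗
Palatable: dull display gives 22 − 0 = 22; bright display gives 83 − 97 = -14. No deviation. ✓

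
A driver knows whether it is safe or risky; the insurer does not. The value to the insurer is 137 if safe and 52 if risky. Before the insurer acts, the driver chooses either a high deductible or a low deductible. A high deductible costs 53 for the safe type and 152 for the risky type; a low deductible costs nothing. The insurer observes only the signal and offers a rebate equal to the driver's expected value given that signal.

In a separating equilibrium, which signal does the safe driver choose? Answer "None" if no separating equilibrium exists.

Try safe → high deductible, risky → low deductible:
  Under separation the insurer infers type exactly: high deductible → safe (pays 137), low deductible → risky (pays 52).
  Safe: high deductible gives 137 − 53 = 84; low deductible gives 52 − 0 = 52. No deviation. ✓
  Risky: low deductible gives 52 − 0 = 52; high deductible gives 137 − 152 = -15. No deviation. ✓
Both hold — the safe type sends high deductible.

high deductible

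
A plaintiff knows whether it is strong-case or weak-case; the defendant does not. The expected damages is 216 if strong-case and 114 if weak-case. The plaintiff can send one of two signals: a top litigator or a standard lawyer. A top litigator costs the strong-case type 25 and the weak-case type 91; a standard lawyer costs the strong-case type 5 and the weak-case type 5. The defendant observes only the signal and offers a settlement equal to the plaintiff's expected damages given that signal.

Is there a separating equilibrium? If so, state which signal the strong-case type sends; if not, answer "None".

Try strong-case → top litigator, weak-case → standard lawyer:
  Under separation the defendant infers type exactly: top litigator → strong-case (pays 216), standard lawyer → weak-case (pays 114).
  Strong-case: top litigator gives 216 − 25 = 191; standard lawyer gives 114 − 5 = 109. No deviation. ✓
  Weak-case: standard lawyer gives 114 − 5 = 109; top litigator gives 216 − 91 = 125. Would deviate. ✗
Try strong-case → standard lawyer, weak-case → top litigator:
  Under separation the defendant infers type exactly: standard lawyer → strong-case (pays 216), top litigator → weak-case (pays 114).
  Strong-case: standard lawyer gives 216 − 5 = 211; top litigator gives 114 − 25 = 89. No deviation. ✓
  Weak-case: top litigator gives 114 − 91 = 23; standard lawyer gives 216 − 5 = 211. Would deviate. ✗
Neither assignment is incentive-compatible.

None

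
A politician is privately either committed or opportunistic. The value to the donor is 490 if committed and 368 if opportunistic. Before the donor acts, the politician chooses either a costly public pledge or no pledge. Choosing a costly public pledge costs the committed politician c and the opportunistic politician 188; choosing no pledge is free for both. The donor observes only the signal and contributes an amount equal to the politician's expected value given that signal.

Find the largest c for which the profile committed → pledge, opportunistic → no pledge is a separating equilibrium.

122

Under separation: pledge → committed (pays 490); no pledge → opportunistic (pays 368).
Opportunistic: 368 − 0 = 368 ≥ 490 − 188 = 302. Holds regardless of c. ✓
Committed: 490 − c ≥ 368 − 0, so c ≤ 490 − 368 = 122.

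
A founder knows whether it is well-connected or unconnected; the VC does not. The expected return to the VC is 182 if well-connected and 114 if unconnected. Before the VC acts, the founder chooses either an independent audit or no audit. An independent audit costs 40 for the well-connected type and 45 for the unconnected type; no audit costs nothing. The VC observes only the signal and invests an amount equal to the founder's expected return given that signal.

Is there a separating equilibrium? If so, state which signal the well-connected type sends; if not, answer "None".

None

Try well-connected → audit, unconnected → no audit:
  If types separate, audit earns payment 182 and no audit earns 114.
  Well-connected: audit gives 182 − 40 = 142; no audit gives 114 − 0 = 114. No deviation. ✓
  Unconnected: no audit gives 114 − 0 = 114; audit gives 182 − 45 = 137. Would deviate. ✗
Try well-connected → no audit, unconnected → audit:
  If types separate, no audit earns payment 182 and audit earns 114.
  Well-connected: no audit gives 182 − 0 = 182; audit gives 114 − 40 = 74. No deviation. ✓
  Unconnected: audit gives 114 − 45 = 69; no audit gives 182 − 0 = 182. Would deviate. ✗
Neither assignment is incentive-compatible.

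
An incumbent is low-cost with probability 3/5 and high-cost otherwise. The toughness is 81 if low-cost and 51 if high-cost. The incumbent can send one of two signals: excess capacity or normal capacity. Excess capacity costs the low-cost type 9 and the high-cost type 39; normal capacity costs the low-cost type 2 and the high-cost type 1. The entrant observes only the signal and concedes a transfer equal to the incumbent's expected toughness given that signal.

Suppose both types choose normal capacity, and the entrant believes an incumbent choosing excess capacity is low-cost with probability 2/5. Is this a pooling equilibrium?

Yes

On the equilibrium path (normal capacity) the entrant holds the prior 3/5 and pays 3/5·81 + 2/5·51 = 69. Off-path (excess capacity) belief 2/5 gives 2/5·81 + 3/5·51 = 63.
Low-cost: normal capacity gives 69 − 2 = 67; excess capacity gives 63 − 9 = 54. Stays. ✓
High-cost: normal capacity gives 69 − 1 = 68; excess capacity gives 63 − 39 = 24. Stays. ✓
Beliefs are Bayes-consistent on-path and both types best-respond.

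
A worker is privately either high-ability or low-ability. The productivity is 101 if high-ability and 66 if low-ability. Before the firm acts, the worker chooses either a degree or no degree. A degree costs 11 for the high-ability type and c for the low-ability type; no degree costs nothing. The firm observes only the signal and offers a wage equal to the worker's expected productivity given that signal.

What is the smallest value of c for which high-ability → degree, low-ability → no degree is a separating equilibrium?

Under separation: degree → high-ability (pays 101); no degree → low-ability (pays 66).
High-ability: 101 − 11 = 90 ≥ 66 − 0 = 66. Holds regardless of c. ✓
Low-ability: 66 − 0 ≥ 101 − c, so c ≥ 101 − 66 = 35.

35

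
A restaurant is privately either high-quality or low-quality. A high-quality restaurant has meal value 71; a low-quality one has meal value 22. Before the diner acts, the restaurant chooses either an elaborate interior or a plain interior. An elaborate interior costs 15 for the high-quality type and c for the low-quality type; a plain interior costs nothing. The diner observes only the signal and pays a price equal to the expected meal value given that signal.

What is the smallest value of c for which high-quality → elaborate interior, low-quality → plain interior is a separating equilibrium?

Under separation: elaborate interior → high-quality (pays 71); plain interior → low-quality (pays 22).
High-quality: 71 − 15 = 56 ≥ 22 − 0 = 22. Holds regardless of c. ✓
Low-quality: 22 − 0 ≥ 71 − c, so c ≥ 71 − 22 = 49.

49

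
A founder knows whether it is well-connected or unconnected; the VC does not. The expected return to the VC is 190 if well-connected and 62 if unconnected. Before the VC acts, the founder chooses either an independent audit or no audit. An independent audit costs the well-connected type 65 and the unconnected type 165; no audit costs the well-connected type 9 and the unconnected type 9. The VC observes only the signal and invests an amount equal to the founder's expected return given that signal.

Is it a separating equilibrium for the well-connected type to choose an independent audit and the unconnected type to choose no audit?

If types separate, audit earns payment 190 and no audit earns 62.
Well-connected: audit gives 190 − 65 = 125; no audit gives 62 − 9 = 53. No deviation. ✓
Unconnected: no audit gives 62 − 9 = 53; audit gives 190 − 165 = 25. No deviation. ✓
Both incentive constraints hold.

Yes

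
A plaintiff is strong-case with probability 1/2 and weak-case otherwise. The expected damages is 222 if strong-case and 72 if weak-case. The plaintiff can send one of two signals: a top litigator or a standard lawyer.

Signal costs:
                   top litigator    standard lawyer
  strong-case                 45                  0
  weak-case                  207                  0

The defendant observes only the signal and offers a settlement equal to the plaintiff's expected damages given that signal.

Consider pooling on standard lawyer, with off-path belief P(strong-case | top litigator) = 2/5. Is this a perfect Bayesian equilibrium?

At the pooled signal (standard lawyer) the defendant holds the prior 1/2 and pays 1/2·222 + 1/2·72 = 147. Off-path (top litigator) belief 2/5 gives 2/5·222 + 3/5·72 = 132.
Strong-case: standard lawyer gives 147 − 0 = 147; top litigator gives 132 − 45 = 87. Stays. ✓
Weak-case: standard lawyer gives 147 − 0 = 147; top litigator gives 132 − 207 = -75. Stays. ✓

Yes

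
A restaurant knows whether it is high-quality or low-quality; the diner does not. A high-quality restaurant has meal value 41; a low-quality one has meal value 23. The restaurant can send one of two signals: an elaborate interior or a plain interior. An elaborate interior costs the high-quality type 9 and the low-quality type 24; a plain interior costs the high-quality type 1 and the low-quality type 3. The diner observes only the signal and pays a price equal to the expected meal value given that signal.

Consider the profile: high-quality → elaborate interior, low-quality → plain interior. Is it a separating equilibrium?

Yes

Under separation the diner infers type exactly: elaborate interior → high-quality (pays 41), plain interior → low-quality (pays 23).
High-quality: elaborate interior gives 41 − 9 = 32; plain interior gives 23 − 1 = 22. No deviation. ✓
Low-quality: plain interior gives 23 − 3 = 20; elaborate interior gives 41 − 24 = 17. No deviation. ✓
Both incentive constraints hold.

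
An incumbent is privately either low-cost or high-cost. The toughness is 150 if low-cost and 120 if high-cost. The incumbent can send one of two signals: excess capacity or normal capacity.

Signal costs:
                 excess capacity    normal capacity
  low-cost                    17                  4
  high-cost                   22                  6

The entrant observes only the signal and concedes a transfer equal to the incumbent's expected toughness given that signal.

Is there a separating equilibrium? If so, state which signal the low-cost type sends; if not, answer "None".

Try low-cost → excess capacity, high-cost → normal capacity:
  If types separate, excess capacity earns payment 150 and normal capacity earns 120.
  Low-cost: excess capacity gives 150 − 17 = 133; normal capacity gives 120 − 4 = 116. No deviation. ✓
  High-cost: normal capacity gives 120 − 6 = 114; excess capacity gives 150 − 22 = 128. Would deviate. ✗
Try low-cost → normal capacity, high-cost → excess capacity:
  If types separate, normal capacity earns payment 150 and excess capacity earns 120.
  Low-cost: normal capacity gives 150 − 4 = 146; excess capacity gives 120 − 17 = 103. No deviation. ✓
  High-cost: excess capacity gives 120 − 22 = 98; normal capacity gives 150 − 6 = 144. Would deviate. ✗
Neither assignment is incentive-compatible.

None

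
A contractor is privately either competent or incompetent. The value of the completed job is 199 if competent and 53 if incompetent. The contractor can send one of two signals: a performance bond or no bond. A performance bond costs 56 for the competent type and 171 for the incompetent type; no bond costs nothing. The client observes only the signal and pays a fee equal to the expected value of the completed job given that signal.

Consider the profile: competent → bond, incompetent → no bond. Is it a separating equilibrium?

Yes

Under separation the client infers type exactly: bond → competent (pays 199), no bond → incompetent (pays 53).
Competent: bond gives 199 − 56 = 143; no bond gives 53 − 0 = 53. No deviation. ✓
Incompetent: no bond gives 53 − 0 = 53; bond gives 199 − 171 = 28. No deviation. ✓
Both incentive constraints hold.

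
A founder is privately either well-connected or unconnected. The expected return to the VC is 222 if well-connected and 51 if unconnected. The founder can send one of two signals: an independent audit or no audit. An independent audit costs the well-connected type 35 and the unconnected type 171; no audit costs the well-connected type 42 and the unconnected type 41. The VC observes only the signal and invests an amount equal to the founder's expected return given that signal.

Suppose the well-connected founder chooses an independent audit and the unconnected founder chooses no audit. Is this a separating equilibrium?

No

Under separation the VC infers type exactly: audit → well-connected (pays 222), no audit → unconnected (pays 51).
Well-connected: audit gives 222 − 35 = 187; no audit gives 51 − 42 = 9. No deviation. ✓
Unconnected: no audit gives 51 − 41 = 10; audit gives 222 − 171 = 51. Would deviate. ✗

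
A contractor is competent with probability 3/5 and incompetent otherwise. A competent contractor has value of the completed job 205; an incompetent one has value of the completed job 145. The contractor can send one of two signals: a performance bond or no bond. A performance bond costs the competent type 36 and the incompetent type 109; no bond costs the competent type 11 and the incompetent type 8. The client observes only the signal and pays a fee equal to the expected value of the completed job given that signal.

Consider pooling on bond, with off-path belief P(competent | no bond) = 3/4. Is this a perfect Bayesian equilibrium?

At the pooled signal (bond) the client holds the prior 3/5 and pays 3/5·205 + 2/5·145 = 181. Off-path (no bond) belief 3/4 gives 3/4·205 + 1/4·145 = 190.
Competent: bond gives 181 − 36 = 145; no bond gives 190 − 11 = 179. Deviates. ✗
Incompetent: bond gives 181 − 109 = 72; no bond gives 190 − 8 = 182. Deviates. ✗

No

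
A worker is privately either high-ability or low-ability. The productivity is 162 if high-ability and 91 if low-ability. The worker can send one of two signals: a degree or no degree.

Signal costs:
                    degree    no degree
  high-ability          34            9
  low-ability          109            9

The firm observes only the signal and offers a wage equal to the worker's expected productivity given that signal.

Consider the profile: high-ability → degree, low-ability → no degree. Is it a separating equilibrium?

If types separate, degree earns payment 162 and no degree earns 91.
High-ability: degree gives 162 − 34 = 128; no degree gives 91 − 9 = 82. No deviation. ✓
Low-ability: no degree gives 91 − 9 = 82; degree gives 162 − 109 = 53. No deviation. ✓
Neither type gains from mimicking the other.

Yes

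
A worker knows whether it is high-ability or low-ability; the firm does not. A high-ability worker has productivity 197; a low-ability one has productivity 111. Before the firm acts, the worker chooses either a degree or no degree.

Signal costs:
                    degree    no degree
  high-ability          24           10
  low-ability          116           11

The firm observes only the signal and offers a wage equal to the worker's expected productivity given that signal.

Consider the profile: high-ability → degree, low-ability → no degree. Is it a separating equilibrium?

Yes

If types separate, degree earns payment 197 and no degree earns 111.
High-ability: degree gives 197 − 24 = 173; no degree gives 111 − 10 = 101. No deviation. ✓
Low-ability: no degree gives 111 − 11 = 100; degree gives 197 − 116 = 81. No deviation. ✓
Both incentive constraints hold.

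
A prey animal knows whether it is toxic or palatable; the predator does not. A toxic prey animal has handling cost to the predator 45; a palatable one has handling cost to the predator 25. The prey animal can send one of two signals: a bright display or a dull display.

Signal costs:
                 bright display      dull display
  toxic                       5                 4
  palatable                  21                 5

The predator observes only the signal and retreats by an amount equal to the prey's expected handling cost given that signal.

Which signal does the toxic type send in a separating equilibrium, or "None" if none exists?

Try toxic → bright display, palatable → dull display:
  If types separate, bright display earns payment 45 and dull display earns 25.
  Toxic: bright display gives 45 − 5 = 40; dull display gives 25 − 4 = 21. No deviation. ✓
  Palatable: dull display gives 25 − 5 = 20; bright display gives 45 − 21 = 24. Would deviate. ✗
Try toxic → dull display, palatable → bright display:
  If types separate, dull display earns payment 45 and bright display earns 25.
  Toxic: dull display gives 45 − 4 = 41; bright display gives 25 − 5 = 20. No deviation. ✓
  Palatable: bright display gives 25 − 21 = 4; dull display gives 45 − 5 = 40. Would deviate. ✗
Neither assignment is incentive-compatible.

None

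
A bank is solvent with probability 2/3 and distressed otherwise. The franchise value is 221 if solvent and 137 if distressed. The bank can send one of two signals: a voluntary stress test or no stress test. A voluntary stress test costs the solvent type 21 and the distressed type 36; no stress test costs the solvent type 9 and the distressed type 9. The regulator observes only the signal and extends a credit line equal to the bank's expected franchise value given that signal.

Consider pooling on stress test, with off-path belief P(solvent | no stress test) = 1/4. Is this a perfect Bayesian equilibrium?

Yes

On the equilibrium path (stress test) the regulator holds the prior 2/3 and pays 2/3·221 + 1/3·137 = 193. Off-path (no stress test) belief 1/4 gives 1/4·221 + 3/4·137 = 158.
Solvent: stress test gives 193 − 21 = 172; no stress test gives 158 − 9 = 149. Stays. ✓
Distressed: stress test gives 193 − 36 = 157; no stress test gives 158 − 9 = 149. Stays. ✓
Beliefs are Bayes-consistent on-path and both types best-respond.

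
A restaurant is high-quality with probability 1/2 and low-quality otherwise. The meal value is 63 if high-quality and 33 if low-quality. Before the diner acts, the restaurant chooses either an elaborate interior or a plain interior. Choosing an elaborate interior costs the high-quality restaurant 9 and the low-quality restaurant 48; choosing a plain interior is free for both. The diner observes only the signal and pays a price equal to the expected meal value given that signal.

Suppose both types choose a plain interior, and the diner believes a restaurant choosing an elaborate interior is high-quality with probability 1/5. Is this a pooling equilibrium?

At the pooled signal (plain interior) the diner holds the prior 1/2 and pays 1/2·63 + 1/2·33 = 48. Off-path (elaborate interior) belief 1/5 gives 1/5·63 + 4/5·33 = 39.
High-quality: plain interior gives 48 − 0 = 48; elaborate interior gives 39 − 9 = 30. Stays. ✓
Low-quality: plain interior gives 48 − 0 = 48; elaborate interior gives 39 − 48 = -9. Stays. ✓

Yes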